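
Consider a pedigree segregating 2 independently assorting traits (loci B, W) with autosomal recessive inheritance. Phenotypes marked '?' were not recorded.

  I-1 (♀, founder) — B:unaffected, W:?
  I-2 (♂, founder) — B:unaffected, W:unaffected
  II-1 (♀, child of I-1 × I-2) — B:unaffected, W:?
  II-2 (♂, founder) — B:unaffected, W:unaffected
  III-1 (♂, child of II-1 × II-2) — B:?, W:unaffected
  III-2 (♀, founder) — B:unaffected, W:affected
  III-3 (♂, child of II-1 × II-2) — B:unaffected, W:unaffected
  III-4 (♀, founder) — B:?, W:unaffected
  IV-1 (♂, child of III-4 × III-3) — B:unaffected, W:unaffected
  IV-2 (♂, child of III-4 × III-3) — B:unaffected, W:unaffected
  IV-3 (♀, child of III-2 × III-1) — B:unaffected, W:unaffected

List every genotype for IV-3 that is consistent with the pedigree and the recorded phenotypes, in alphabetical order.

B/I-1 un ·: BB|Bb
B/I-2 un ·: BB|Bb
B/II-1 un I-1×I-2: BB|Bb
B/II-2 un ·: BB|Bb
B/III-1 ? II-1×II-2: BB|Bb|bb
B/III-2 un ·: BB|Bb
B/III-3 un II-1×II-2: BB|Bb
B/III-4 ? ·: BB|Bb|bb
B/IV-1 un III-4×III-3: BB|Bb
B/IV-2 un III-4×III-3: BB|Bb
B/IV-3 un III-2×III-1: BB|Bb
⇒ B over [I-1,I-2,II-1,II-2,III-1,III-2,III-3,III-4,IV-1,IV-2,IV-3]: 1212 consistent
W/I-1 ? ·: WW|Ww|ww
W/I-2 un ·: WW|Ww
W/II-1 ? I-1×I-2: WW|Ww|ww
W/II-2 un ·: WW|Ww
W/III-1 un II-1×II-2: WW|Ww
W/III-2 aff ·: ww
W/III-3 un II-1×II-2: WW|Ww
W/III-4 un ·: WW|Ww
W/IV-1 un III-4×III-3: WW|Ww
W/IV-2 un III-4×III-3: WW|Ww
W/IV-3 un III-2×III-1: Ww
⇒ W over [I-1,I-2,II-1,II-2,III-1,III-2,III-3,III-4,IV-1,IV-2,IV-3]: 416 consistent

IV-3 ∈ {BB Ww, Bb Ww}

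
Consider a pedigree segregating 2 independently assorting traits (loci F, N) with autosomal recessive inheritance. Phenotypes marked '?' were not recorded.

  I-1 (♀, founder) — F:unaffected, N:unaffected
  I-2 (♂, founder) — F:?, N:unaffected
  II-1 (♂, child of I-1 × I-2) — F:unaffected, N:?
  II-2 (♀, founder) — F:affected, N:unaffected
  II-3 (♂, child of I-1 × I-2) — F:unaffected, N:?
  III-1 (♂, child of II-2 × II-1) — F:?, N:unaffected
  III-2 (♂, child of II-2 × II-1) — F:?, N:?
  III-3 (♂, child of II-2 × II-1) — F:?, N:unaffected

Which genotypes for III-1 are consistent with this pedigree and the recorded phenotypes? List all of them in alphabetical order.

III-1 ∈ {Ff NN, Ff Nn, ff NN, ff Nn}

F/I-1 un ·: FF|Ff
F/I-2 ? ·: FF|Ff|ff
F/II-1 un I-1×I-2: FF|Ff
F/II-2 aff ·: ff
F/II-3 un I-1×I-2: FF|Ff
F/III-1 ? II-2×II-1: Ff|ff
F/III-2 ? II-2×II-1: Ff|ff
F/III-3 ? II-2×II-1: Ff|ff
⇒ F over [I-1,I-2,II-1,II-2,II-3,III-1,III-2,III-3]: 71 consistent
N/I-1 un ·: NN|Nn
N/I-2 un ·: NN|Nn
N/II-1 ? I-1×I-2: NN|Nn|nn
N/II-2 un ·: NN|Nn
N/II-3 ? I-1×I-2: NN|Nn|nn
N/III-1 un II-2×II-1: NN|Nn
N/III-2 ? II-2×II-1: NN|Nn|nn
N/III-3 un II-2×II-1: NN|Nn
⇒ N over [I-1,I-2,II-1,II-2,II-3,III-1,III-2,III-3]: 221 consistent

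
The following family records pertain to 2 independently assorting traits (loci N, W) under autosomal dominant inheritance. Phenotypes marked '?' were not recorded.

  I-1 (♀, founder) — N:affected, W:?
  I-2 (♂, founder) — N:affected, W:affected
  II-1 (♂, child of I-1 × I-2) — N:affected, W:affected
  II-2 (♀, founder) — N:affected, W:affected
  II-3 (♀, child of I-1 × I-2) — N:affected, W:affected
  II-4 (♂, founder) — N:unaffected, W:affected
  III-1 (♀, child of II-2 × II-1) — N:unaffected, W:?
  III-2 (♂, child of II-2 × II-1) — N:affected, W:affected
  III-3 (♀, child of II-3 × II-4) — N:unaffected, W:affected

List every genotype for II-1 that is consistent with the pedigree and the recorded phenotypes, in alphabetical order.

II-1 ∈ {Nn WW, Nn Ww}

N/I-1 aff ·: Nn|NN
N/I-2 aff ·: Nn|NN
N/II-1 aff I-1×I-2: Nn
N/II-2 aff ·: Nn
N/II-3 aff I-1×I-2: Nn
N/II-4 un ·: nn
N/III-1 un II-2×II-1: nn
N/III-2 aff II-2×II-1: Nn|NN
N/III-3 un II-3×II-4: nn
⇒ N over [I-1,I-2,II-1,II-2,II-3,II-4,III-1,III-2,III-3]: 6 consistent
W/I-1 ? ·: ww|Ww|WW
W/I-2 aff ·: Ww|WW
W/II-1 aff I-1×I-2: Ww|WW
W/II-2 aff ·: Ww|WW
W/II-3 aff I-1×I-2: Ww|WW
W/II-4 aff ·: Ww|WW
W/III-1 ? II-2×II-1: ww|Ww|WW
W/III-2 aff II-2×II-1: Ww|WW
W/III-3 aff II-3×II-4: Ww|WW
⇒ W over [I-1,I-2,II-1,II-2,II-3,II-4,III-1,III-2,III-3]: 410 consistent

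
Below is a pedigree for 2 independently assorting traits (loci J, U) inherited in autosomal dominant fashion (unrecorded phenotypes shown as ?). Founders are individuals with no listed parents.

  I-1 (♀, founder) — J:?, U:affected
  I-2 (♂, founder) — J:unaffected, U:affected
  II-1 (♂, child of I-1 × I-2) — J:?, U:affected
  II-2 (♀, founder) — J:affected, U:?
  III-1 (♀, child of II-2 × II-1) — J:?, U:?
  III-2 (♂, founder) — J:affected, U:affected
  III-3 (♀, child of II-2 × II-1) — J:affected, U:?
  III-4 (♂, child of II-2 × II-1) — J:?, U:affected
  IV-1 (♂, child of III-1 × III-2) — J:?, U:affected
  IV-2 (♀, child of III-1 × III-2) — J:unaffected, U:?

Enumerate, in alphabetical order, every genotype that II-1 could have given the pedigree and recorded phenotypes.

II-1 ∈ {Jj UU, Jj Uu, jj UU, jj Uu}

J/I-1 ? ·: jj|Jj|JJ
J/I-2 un ·: jj
J/II-1 ? I-1×I-2: jj|Jj
J/II-2 aff ·: Jj|JJ
J/III-1 ? II-2×II-1: jj|Jj
J/III-2 aff ·: Jj
J/III-3 aff II-2×II-1: Jj|JJ
J/III-4 ? II-2×II-1: jj|Jj|JJ
J/IV-1 ? III-1×III-2: jj|Jj|JJ
J/IV-2 un III-1×III-2: jj
⇒ J over [I-1,I-2,II-1,II-2,III-1,III-2,III-3,III-4,IV-1,IV-2]: 110 consistent
U/I-1 aff ·: Uu|UU
U/I-2 aff ·: Uu|UU
U/II-1 aff I-1×I-2: Uu|UU
U/II-2 ? ·: uu|Uu|UU
U/III-1 ? II-2×II-1: uu|Uu|UU
U/III-2 aff ·: Uu|UU
U/III-3 ? II-2×II-1: uu|Uu|UU
U/III-4 aff II-2×II-1: Uu|UU
U/IV-1 aff III-1×III-2: Uu|UU
U/IV-2 ? III-1×III-2: uu|Uu|UU
⇒ U over [I-1,I-2,II-1,II-2,III-1,III-2,III-3,III-4,IV-1,IV-2]: 882 consistent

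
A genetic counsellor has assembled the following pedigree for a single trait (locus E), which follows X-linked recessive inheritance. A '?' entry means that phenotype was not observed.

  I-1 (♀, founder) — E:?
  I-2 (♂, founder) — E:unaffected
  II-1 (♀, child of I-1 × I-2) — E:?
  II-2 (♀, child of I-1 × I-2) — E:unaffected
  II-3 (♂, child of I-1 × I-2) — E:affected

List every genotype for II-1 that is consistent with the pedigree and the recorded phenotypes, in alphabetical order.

E/I-1 ? ·: X^EX^e|X^eX^e
E/I-2 un ·: X^EY
E/II-1 ? I-1×I-2: X^EX^E|X^EX^e
E/II-2 un I-1×I-2: X^EX^E|X^EX^e
E/II-3 aff I-1×I-2: X^eY
⇒ E over [I-1,I-2,II-1,II-2,II-3]: 5 consistent

II-1 ∈ {X^EX^E, X^EX^e}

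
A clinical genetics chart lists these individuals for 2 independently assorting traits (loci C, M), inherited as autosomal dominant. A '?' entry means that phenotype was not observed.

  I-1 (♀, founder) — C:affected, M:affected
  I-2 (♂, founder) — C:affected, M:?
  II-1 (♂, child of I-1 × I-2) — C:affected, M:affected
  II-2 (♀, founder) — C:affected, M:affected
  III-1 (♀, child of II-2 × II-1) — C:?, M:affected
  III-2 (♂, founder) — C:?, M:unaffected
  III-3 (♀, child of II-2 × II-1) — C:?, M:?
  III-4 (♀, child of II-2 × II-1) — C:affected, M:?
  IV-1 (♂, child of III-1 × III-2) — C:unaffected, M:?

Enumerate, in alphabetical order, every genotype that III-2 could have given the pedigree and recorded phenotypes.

C/I-1 aff ·: Cc|CC
C/I-2 aff ·: Cc|CC
C/II-1 aff I-1×I-2: Cc|CC
C/II-2 aff ·: Cc|CC
C/III-1 ? II-2×II-1: cc|Cc
C/III-2 ? ·: cc|Cc
C/III-3 ? II-2×II-1: cc|Cc|CC
C/III-4 aff II-2×II-1: Cc|CC
C/IV-1 un III-1×III-2: cc
⇒ C over [I-1,I-2,II-1,II-2,III-1,III-2,III-3,III-4,IV-1]: 128 consistent
M/I-1 aff ·: Mm|MM
M/I-2 ? ·: mm|Mm|MM
M/II-1 aff I-1×I-2: Mm|MM
M/II-2 aff ·: Mm|MM
M/III-1 aff II-2×II-1: Mm|MM
M/III-2 un ·: mm
M/III-3 ? II-2×II-1: mm|Mm|MM
M/III-4 ? II-2×II-1: mm|Mm|MM
M/IV-1 ? III-1×III-2: mm|Mm
⇒ M over [I-1,I-2,II-1,II-2,III-1,III-2,III-3,III-4,IV-1]: 247 consistent

III-2 ∈ {Cc mm, cc mm}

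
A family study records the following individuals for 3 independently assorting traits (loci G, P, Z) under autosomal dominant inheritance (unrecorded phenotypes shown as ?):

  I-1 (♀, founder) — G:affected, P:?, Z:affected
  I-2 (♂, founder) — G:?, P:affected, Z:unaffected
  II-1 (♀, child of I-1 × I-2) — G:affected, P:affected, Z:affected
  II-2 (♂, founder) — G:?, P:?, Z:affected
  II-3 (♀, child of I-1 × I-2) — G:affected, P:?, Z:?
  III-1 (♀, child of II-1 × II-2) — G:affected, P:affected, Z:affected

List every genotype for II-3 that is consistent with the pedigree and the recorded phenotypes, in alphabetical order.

II-3 ∈ {GG PP Zz, GG PP zz, GG Pp Zz, GG Pp zz, GG pp Zz, GG pp zz, Gg PP Zz, Gg PP zz, Gg Pp Zz, Gg Pp zz, Gg pp Zz, Gg pp zz}

G/I-1 aff ·: Gg|GG
G/I-2 ? ·: gg|Gg|GG
G/II-1 aff I-1×I-2: Gg|GG
G/II-2 ? ·: gg|Gg|GG
G/II-3 aff I-1×I-2: Gg|GG
G/III-1 aff II-1×II-2: Gg|GG
⇒ G over [I-1,I-2,II-1,II-2,II-3,III-1]: 68 consistent
P/I-1 ? ·: pp|Pp|PP
P/I-2 aff ·: Pp|PP
P/II-1 aff I-1×I-2: Pp|PP
P/II-2 ? ·: pp|Pp|PP
P/II-3 ? I-1×I-2: pp|Pp|PP
P/III-1 aff II-1×II-2: Pp|PP
⇒ P over [I-1,I-2,II-1,II-2,II-3,III-1]: 82 consistent
Z/I-1 aff ·: Zz|ZZ
Z/I-2 un ·: zz
Z/II-1 aff I-1×I-2: Zz
Z/II-2 aff ·: Zz|ZZ
Z/II-3 ? I-1×I-2: zz|Zz
Z/III-1 aff II-1×II-2: Zz|ZZ
⇒ Z over [I-1,I-2,II-1,II-2,II-3,III-1]: 12 consistent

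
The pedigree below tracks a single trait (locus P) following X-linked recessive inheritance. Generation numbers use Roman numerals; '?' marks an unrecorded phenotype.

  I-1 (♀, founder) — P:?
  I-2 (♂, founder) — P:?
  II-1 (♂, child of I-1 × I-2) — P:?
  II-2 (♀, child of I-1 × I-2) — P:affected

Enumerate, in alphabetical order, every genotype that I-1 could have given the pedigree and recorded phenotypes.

I-1 ∈ {X^PX^p, X^pX^p}

P/I-1 ? ·: X^PX^p|X^pX^p
P/I-2 ? ·: X^pY
P/II-1 ? I-1×I-2: X^PY|X^pY
P/II-2 aff I-1×I-2: X^pX^p
⇒ P over [I-1,I-2,II-1,II-2]: 3 consistent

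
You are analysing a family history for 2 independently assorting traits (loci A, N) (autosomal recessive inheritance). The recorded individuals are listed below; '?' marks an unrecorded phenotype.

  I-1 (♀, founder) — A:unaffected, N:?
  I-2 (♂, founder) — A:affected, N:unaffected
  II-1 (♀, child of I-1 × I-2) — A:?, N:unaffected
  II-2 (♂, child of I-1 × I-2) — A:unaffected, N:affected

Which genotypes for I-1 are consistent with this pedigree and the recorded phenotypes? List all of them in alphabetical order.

I-1 ∈ {AA Nn, AA nn, Aa Nn, Aa nn}

A/I-1 un ·: AA|Aa
A/I-2 aff ·: aa
A/II-1 ? I-1×I-2: Aa|aa
A/II-2 un I-1×I-2: Aa
⇒ A over [I-1,I-2,II-1,II-2]: 3 consistent
N/I-1 ? ·: Nn|nn
N/I-2 un ·: Nn
N/II-1 un I-1×I-2: NN|Nn
N/II-2 aff I-1×I-2: nn
⇒ N over [I-1,I-2,II-1,II-2]: 3 consistent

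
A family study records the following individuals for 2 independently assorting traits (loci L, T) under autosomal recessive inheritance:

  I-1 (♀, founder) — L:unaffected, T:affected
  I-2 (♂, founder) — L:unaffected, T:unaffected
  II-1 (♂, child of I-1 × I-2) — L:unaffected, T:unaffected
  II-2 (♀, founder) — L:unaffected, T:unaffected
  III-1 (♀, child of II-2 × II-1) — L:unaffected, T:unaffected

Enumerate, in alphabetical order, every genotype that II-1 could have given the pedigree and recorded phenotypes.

L/I-1 un ·: LL|Ll
L/I-2 un ·: LL|Ll
L/II-1 un I-1×I-2: LL|Ll
L/II-2 un ·: LL|Ll
L/III-1 un II-2×II-1: LL|Ll
⇒ L over [I-1,I-2,II-1,II-2,III-1]: 24 consistent
T/I-1 aff ·: tt
T/I-2 un ·: TT|Tt
T/II-1 un I-1×I-2: Tt
T/II-2 un ·: TT|Tt
T/III-1 un II-2×II-1: TT|Tt
⇒ T over [I-1,I-2,II-1,II-2,III-1]: 8 consistent

II-1 ∈ {LL Tt, Ll Tt}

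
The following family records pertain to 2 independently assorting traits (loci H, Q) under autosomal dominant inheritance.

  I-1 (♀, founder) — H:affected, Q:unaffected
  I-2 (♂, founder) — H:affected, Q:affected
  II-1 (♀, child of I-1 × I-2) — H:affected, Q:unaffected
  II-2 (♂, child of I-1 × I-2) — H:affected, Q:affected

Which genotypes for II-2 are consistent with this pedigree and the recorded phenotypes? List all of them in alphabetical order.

II-2 ∈ {HH Qq, Hh Qq}

H/I-1 aff ·: Hh|HH
H/I-2 aff ·: Hh|HH
H/II-1 aff I-1×I-2: Hh|HH
H/II-2 aff I-1×I-2: Hh|HH
⇒ H over [I-1,I-2,II-1,II-2]: 13 consistent
Q/I-1 un ·: qq
Q/I-2 aff ·: Qq
Q/II-1 un I-1×I-2: qq
Q/II-2 aff I-1×I-2: Qq
⇒ Q over [I-1,I-2,II-1,II-2]: 1 consistent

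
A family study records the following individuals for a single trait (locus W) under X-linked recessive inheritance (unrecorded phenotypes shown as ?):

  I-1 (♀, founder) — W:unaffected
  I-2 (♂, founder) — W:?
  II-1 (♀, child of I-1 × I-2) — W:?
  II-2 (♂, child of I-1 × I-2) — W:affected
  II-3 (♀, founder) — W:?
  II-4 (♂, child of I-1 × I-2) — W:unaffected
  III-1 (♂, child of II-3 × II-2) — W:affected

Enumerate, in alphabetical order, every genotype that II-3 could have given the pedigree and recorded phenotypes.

W/I-1 un ·: X^WX^w
W/I-2 ? ·: X^WY|X^wY
W/II-1 ? I-1×I-2: X^WX^W|X^WX^w|X^wX^w
W/II-2 aff I-1×I-2: X^wY
W/II-3 ? ·: X^WX^w|X^wX^w
W/II-4 un I-1×I-2: X^WY
W/III-1 aff II-3×II-2: X^wY
⇒ W over [I-1,I-2,II-1,II-2,II-3,II-4,III-1]: 8 consistent

II-3 ∈ {X^WX^w, X^wX^w}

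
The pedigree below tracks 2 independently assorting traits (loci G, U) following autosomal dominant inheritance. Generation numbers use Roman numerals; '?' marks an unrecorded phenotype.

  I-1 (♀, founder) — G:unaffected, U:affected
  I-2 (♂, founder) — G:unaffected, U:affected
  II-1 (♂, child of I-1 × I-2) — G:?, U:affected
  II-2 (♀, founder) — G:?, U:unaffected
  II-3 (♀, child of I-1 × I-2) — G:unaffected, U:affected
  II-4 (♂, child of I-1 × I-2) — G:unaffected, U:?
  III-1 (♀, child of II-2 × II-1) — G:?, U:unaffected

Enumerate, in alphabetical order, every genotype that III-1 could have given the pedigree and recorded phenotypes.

III-1 ∈ {Gg uu, gg uu}

G/I-1 un ·: gg
G/I-2 un ·: gg
G/II-1 ? I-1×I-2: gg
G/II-2 ? ·: gg|Gg|GG
G/II-3 un I-1×I-2: gg
G/II-4 un I-1×I-2: gg
G/III-1 ? II-2×II-1: gg|Gg
⇒ G over [I-1,I-2,II-1,II-2,II-3,II-4,III-1]: 4 consistent
U/I-1 aff ·: Uu|UU
U/I-2 aff ·: Uu|UU
U/II-1 aff I-1×I-2: Uu
U/II-2 un ·: uu
U/II-3 aff I-1×I-2: Uu|UU
U/II-4 ? I-1×I-2: uu|Uu|UU
U/III-1 un II-2×II-1: uu
⇒ U over [I-1,I-2,II-1,II-2,II-3,II-4,III-1]: 14 consistent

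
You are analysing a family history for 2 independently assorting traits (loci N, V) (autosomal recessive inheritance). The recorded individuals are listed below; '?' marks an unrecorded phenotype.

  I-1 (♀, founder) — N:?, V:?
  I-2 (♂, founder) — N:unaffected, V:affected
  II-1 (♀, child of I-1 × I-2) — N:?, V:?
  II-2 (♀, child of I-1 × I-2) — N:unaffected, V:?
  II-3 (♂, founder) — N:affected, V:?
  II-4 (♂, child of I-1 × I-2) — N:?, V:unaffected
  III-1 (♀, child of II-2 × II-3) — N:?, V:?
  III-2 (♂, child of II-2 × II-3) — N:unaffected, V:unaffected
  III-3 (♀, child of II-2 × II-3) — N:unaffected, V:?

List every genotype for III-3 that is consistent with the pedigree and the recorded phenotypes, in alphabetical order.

III-3 ∈ {Nn VV, Nn Vv, Nn vv}

N/I-1 ? ·: NN|Nn|nn
N/I-2 un ·: NN|Nn
N/II-1 ? I-1×I-2: NN|Nn|nn
N/II-2 un I-1×I-2: NN|Nn
N/II-3 aff ·: nn
N/II-4 ? I-1×I-2: NN|Nn|nn
N/III-1 ? II-2×II-3: Nn|nn
N/III-2 un II-2×II-3: Nn
N/III-3 un II-2×II-3: Nn
⇒ N over [I-1,I-2,II-1,II-2,II-3,II-4,III-1,III-2,III-3]: 62 consistent
V/I-1 ? ·: VV|Vv
V/I-2 aff ·: vv
V/II-1 ? I-1×I-2: Vv|vv
V/II-2 ? I-1×I-2: Vv|vv
V/II-3 ? ·: VV|Vv|vv
V/II-4 un I-1×I-2: Vv
V/III-1 ? II-2×II-3: VV|Vv|vv
V/III-2 un II-2×II-3: VV|Vv
V/III-3 ? II-2×II-3: VV|Vv|vv
⇒ V over [I-1,I-2,II-1,II-2,II-3,II-4,III-1,III-2,III-3]: 100 consistent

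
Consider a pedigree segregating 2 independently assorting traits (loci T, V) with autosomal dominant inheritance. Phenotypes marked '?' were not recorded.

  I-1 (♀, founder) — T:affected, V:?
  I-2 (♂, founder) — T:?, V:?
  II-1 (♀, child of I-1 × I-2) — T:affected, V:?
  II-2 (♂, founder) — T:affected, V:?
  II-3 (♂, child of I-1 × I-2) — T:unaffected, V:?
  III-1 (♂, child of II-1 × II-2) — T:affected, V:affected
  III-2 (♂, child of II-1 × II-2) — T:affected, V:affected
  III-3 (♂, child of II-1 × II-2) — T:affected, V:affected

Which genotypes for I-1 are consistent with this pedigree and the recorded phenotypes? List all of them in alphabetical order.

I-1 ∈ {Tt VV, Tt Vv, Tt vv}

T/I-1 aff ·: Tt
T/I-2 ? ·: tt|Tt
T/II-1 aff I-1×I-2: Tt|TT
T/II-2 aff ·: Tt|TT
T/II-3 un I-1×I-2: tt
T/III-1 aff II-1×II-2: Tt|TT
T/III-2 aff II-1×II-2: Tt|TT
T/III-3 aff II-1×II-2: Tt|TT
⇒ T over [I-1,I-2,II-1,II-2,II-3,III-1,III-2,III-3]: 41 consistent
V/I-1 ? ·: vv|Vv|VV
V/I-2 ? ·: vv|Vv|VV
V/II-1 ? I-1×I-2: vv|Vv|VV
V/II-2 ? ·: vv|Vv|VV
V/II-3 ? I-1×I-2: vv|Vv|VV
V/III-1 aff II-1×II-2: Vv|VV
V/III-2 aff II-1×II-2: Vv|VV
V/III-3 aff II-1×II-2: Vv|VV
⇒ V over [I-1,I-2,II-1,II-2,II-3,III-1,III-2,III-3]: 317 consistent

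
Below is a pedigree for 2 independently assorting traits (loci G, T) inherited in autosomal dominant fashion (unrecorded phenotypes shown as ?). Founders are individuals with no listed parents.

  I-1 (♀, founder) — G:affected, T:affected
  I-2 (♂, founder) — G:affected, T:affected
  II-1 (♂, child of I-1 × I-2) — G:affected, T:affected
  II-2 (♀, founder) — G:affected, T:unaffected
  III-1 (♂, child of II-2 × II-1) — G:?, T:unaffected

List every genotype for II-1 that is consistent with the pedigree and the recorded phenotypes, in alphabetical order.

II-1 ∈ {GG Tt, Gg Tt}

G/I-1 aff ·: Gg|GG
G/I-2 aff ·: Gg|GG
G/II-1 aff I-1×I-2: Gg|GG
G/II-2 aff ·: Gg|GG
G/III-1 ? II-2×II-1: gg|Gg|GG
⇒ G over [I-1,I-2,II-1,II-2,III-1]: 27 consistent
T/I-1 aff ·: Tt|TT
T/I-2 aff ·: Tt|TT
T/II-1 aff I-1×I-2: Tt
T/II-2 un ·: tt
T/III-1 un II-2×II-1: tt
⇒ T over [I-1,I-2,II-1,II-2,III-1]: 3 consistent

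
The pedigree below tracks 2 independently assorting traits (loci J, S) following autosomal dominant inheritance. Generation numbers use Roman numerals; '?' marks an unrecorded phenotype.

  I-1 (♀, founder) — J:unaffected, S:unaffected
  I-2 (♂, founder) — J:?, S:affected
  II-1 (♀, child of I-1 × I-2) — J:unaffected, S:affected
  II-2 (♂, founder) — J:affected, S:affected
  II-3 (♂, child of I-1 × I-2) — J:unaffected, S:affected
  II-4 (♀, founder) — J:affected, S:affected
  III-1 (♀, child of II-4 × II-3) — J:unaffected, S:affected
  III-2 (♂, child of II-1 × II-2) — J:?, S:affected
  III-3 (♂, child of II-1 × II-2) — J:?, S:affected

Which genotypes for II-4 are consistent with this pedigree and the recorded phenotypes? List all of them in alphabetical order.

II-4 ∈ {Jj SS, Jj Ss}

J/I-1 un ·: jj
J/I-2 ? ·: jj|Jj
J/II-1 un I-1×I-2: jj
J/II-2 aff ·: Jj|JJ
J/II-3 un I-1×I-2: jj
J/II-4 aff ·: Jj
J/III-1 un II-4×II-3: jj
J/III-2 ? II-1×II-2: jj|Jj
J/III-3 ? II-1×II-2: jj|Jj
⇒ J over [I-1,I-2,II-1,II-2,II-3,II-4,III-1,III-2,III-3]: 10 consistent
S/I-1 un ·: ss
S/I-2 aff ·: Ss|SS
S/II-1 aff I-1×I-2: Ss
S/II-2 aff ·: Ss|SS
S/II-3 aff I-1×I-2: Ss
S/II-4 aff ·: Ss|SS
S/III-1 aff II-4×II-3: Ss|SS
S/III-2 aff II-1×II-2: Ss|SS
S/III-3 aff II-1×II-2: Ss|SS
⇒ S over [I-1,I-2,II-1,II-2,II-3,II-4,III-1,III-2,III-3]: 64 consistent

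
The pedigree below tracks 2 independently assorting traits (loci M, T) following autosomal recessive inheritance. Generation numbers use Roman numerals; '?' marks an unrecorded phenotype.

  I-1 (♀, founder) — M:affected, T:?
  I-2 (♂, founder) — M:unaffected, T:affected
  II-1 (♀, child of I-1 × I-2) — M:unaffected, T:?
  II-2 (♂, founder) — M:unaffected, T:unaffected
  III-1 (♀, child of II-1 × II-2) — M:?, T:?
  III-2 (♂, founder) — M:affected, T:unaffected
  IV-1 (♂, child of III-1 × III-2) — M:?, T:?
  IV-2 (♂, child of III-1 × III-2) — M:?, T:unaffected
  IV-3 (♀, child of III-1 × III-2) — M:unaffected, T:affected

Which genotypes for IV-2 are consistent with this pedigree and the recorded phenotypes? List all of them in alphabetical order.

M/I-1 aff ·: mm
M/I-2 un ·: MM|Mm
M/II-1 un I-1×I-2: Mm
M/II-2 un ·: MM|Mm
M/III-1 ? II-1×II-2: MM|Mm
M/III-2 aff ·: mm
M/IV-1 ? III-1×III-2: Mm|mm
M/IV-2 ? III-1×III-2: Mm|mm
M/IV-3 un III-1×III-2: Mm
⇒ M over [I-1,I-2,II-1,II-2,III-1,III-2,IV-1,IV-2,IV-3]: 20 consistent
T/I-1 ? ·: TT|Tt|tt
T/I-2 aff ·: tt
T/II-1 ? I-1×I-2: Tt|tt
T/II-2 un ·: TT|Tt
T/III-1 ? II-1×II-2: Tt|tt
T/III-2 un ·: Tt
T/IV-1 ? III-1×III-2: TT|Tt|tt
T/IV-2 un III-1×III-2: TT|Tt
T/IV-3 aff III-1×III-2: tt
⇒ T over [I-1,I-2,II-1,II-2,III-1,III-2,IV-1,IV-2,IV-3]: 56 consistent

IV-2 ∈ {Mm TT, Mm Tt, mm TT, mm Tt}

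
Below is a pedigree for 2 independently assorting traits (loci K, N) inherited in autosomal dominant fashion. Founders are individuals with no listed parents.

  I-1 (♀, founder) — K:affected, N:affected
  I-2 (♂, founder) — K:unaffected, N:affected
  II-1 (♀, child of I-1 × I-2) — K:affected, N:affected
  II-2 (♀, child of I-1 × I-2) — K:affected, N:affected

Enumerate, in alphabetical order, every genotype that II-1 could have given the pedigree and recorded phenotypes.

K/I-1 aff ·: Kk|KK
K/I-2 un ·: kk
K/II-1 aff I-1×I-2: Kk
K/II-2 aff I-1×I-2: Kk
⇒ K over [I-1,I-2,II-1,II-2]: 2 consistent
N/I-1 aff ·: Nn|NN
N/I-2 aff ·: Nn|NN
N/II-1 aff I-1×I-2: Nn|NN
N/II-2 aff I-1×I-2: Nn|NN
⇒ N over [I-1,I-2,II-1,II-2]: 13 consistent

II-1 ∈ {Kk NN, Kk Nn}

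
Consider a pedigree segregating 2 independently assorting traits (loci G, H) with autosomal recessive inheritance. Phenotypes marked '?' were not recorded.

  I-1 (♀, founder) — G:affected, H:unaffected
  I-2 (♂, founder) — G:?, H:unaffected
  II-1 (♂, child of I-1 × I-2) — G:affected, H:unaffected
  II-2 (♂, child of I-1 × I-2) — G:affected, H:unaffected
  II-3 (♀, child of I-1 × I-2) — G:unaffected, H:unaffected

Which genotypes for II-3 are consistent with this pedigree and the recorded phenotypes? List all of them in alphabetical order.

G/I-1 aff ·: gg
G/I-2 ? ·: Gg
G/II-1 aff I-1×I-2: gg
G/II-2 aff I-1×I-2: gg
G/II-3 un I-1×I-2: Gg
⇒ G over [I-1,I-2,II-1,II-2,II-3]: 1 consistent
H/I-1 un ·: HH|Hh
H/I-2 un ·: HH|Hh
H/II-1 un I-1×I-2: HH|Hh
H/II-2 un I-1×I-2: HH|Hh
H/II-3 un I-1×I-2: HH|Hh
⇒ H over [I-1,I-2,II-1,II-2,II-3]: 25 consistent

II-3 ∈ {Gg HH, Gg Hh}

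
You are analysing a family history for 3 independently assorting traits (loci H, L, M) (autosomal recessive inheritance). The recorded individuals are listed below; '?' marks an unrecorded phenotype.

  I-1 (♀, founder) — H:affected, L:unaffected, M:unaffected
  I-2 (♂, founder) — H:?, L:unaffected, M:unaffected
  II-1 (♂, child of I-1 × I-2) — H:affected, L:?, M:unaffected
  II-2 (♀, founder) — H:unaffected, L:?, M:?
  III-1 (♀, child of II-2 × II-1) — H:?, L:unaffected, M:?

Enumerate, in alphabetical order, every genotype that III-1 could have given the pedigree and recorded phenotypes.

III-1 ∈ {Hh LL MM, Hh LL Mm, Hh LL mm, Hh Ll MM, Hh Ll Mm, Hh Ll mm, hh LL MM, hh LL Mm, hh LL mm, hh Ll MM, hh Ll Mm, hh Ll mm}

H/I-1 aff ·: hh
H/I-2 ? ·: Hh|hh
H/II-1 aff I-1×I-2: hh
H/II-2 un ·: HH|Hh
H/III-1 ? II-2×II-1: Hh|hh
⇒ H over [I-1,I-2,II-1,II-2,III-1]: 6 consistent
L/I-1 un ·: LL|Ll
L/I-2 un ·: LL|Ll
L/II-1 ? I-1×I-2: LL|Ll|ll
L/II-2 ? ·: LL|Ll|ll
L/III-1 un II-2×II-1: LL|Ll
⇒ L over [I-1,I-2,II-1,II-2,III-1]: 33 consistent
M/I-1 un ·: MM|Mm
M/I-2 un ·: MM|Mm
M/II-1 un I-1×I-2: MM|Mm
M/II-2 ? ·: MM|Mm|mm
M/III-1 ? II-2×II-1: MM|Mm|mm
⇒ M over [I-1,I-2,II-1,II-2,III-1]: 37 consistent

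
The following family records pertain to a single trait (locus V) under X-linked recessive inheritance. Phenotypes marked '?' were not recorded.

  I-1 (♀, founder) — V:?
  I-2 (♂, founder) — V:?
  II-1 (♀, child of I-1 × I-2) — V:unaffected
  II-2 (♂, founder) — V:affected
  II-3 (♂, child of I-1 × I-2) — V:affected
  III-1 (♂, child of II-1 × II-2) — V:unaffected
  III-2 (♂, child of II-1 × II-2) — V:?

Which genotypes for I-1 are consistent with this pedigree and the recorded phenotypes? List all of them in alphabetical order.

I-1 ∈ {X^VX^v, X^vX^v}

V/I-1 ? ·: X^VX^v|X^vX^v
V/I-2 ? ·: X^VY|X^vY
V/II-1 un I-1×I-2: X^VX^V|X^VX^v
V/II-2 aff ·: X^vY
V/II-3 aff I-1×I-2: X^vY
V/III-1 un II-1×II-2: X^VY
V/III-2 ? II-1×II-2: X^VY|X^vY
⇒ V over [I-1,I-2,II-1,II-2,II-3,III-1,III-2]: 7 consistent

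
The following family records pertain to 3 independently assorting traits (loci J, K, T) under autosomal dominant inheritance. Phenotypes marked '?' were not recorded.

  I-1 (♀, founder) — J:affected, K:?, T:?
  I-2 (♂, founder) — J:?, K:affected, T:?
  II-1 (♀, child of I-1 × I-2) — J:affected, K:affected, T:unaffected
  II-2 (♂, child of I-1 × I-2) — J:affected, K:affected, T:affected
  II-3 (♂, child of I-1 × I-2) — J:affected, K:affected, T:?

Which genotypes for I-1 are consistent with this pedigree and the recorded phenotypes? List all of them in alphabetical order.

J/I-1 aff ·: Jj|JJ
J/I-2 ? ·: jj|Jj|JJ
J/II-1 aff I-1×I-2: Jj|JJ
J/II-2 aff I-1×I-2: Jj|JJ
J/II-3 aff I-1×I-2: Jj|JJ
⇒ J over [I-1,I-2,II-1,II-2,II-3]: 27 consistent
K/I-1 ? ·: kk|Kk|KK
K/I-2 aff ·: Kk|KK
K/II-1 aff I-1×I-2: Kk|KK
K/II-2 aff I-1×I-2: Kk|KK
K/II-3 aff I-1×I-2: Kk|KK
⇒ K over [I-1,I-2,II-1,II-2,II-3]: 27 consistent
T/I-1 ? ·: tt|Tt
T/I-2 ? ·: tt|Tt
T/II-1 un I-1×I-2: tt
T/II-2 aff I-1×I-2: Tt|TT
T/II-3 ? I-1×I-2: tt|Tt|TT
⇒ T over [I-1,I-2,II-1,II-2,II-3]: 10 consistent

I-1 ∈ {JJ KK Tt, JJ KK tt, JJ Kk Tt, JJ Kk tt, JJ kk Tt, JJ kk tt, Jj KK Tt, Jj KK tt, Jj Kk Tt, Jj Kk tt, Jj kk Tt, Jj kk tt}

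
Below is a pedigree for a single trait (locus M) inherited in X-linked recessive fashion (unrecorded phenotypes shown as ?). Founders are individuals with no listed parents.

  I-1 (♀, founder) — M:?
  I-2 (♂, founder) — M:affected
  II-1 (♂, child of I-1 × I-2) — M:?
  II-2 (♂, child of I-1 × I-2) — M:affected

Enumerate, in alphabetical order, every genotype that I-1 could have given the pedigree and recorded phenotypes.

M/I-1 ? ·: X^MX^m|X^mX^m
M/I-2 aff ·: X^mY
M/II-1 ? I-1×I-2: X^MY|X^mY
M/II-2 aff I-1×I-2: X^mY
⇒ M over [I-1,I-2,II-1,II-2]: 3 consistent

I-1 ∈ {X^MX^m, X^mX^m}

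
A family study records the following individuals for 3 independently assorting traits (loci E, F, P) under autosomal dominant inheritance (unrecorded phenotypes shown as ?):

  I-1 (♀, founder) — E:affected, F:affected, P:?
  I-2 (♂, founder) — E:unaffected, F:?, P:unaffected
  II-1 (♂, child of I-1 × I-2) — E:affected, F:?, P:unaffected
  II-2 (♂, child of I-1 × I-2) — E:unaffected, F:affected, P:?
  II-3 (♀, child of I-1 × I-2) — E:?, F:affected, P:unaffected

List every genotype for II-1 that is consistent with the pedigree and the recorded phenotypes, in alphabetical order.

II-1 ∈ {Ee FF pp, Ee Ff pp, Ee ff pp}

E/I-1 aff ·: Ee
E/I-2 un ·: ee
E/II-1 aff I-1×I-2: Ee
E/II-2 un I-1×I-2: ee
E/II-3 ? I-1×I-2: ee|Ee
⇒ E over [I-1,I-2,II-1,II-2,II-3]: 2 consistent
F/I-1 aff ·: Ff|FF
F/I-2 ? ·: ff|Ff|FF
F/II-1 ? I-1×I-2: ff|Ff|FF
F/II-2 aff I-1×I-2: Ff|FF
F/II-3 aff I-1×I-2: Ff|FF
⇒ F over [I-1,I-2,II-1,II-2,II-3]: 32 consistent
P/I-1 ? ·: pp|Pp
P/I-2 un ·: pp
P/II-1 un I-1×I-2: pp
P/II-2 ? I-1×I-2: pp|Pp
P/II-3 un I-1×I-2: pp
⇒ P over [I-1,I-2,II-1,II-2,II-3]: 3 consistent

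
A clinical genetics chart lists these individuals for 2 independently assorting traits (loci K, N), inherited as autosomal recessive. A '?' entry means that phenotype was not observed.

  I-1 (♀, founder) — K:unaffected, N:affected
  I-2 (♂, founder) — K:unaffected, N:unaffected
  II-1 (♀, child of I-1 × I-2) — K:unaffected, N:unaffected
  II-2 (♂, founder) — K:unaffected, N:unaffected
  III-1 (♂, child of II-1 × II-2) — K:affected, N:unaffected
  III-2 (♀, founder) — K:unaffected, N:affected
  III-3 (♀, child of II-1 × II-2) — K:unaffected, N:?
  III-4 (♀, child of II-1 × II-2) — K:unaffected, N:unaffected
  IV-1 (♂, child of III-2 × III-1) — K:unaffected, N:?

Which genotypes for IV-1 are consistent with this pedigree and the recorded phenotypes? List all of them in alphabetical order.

K/I-1 un ·: KK|Kk
K/I-2 un ·: KK|Kk
K/II-1 un I-1×I-2: Kk
K/II-2 un ·: Kk
K/III-1 aff II-1×II-2: kk
K/III-2 un ·: KK|Kk
K/III-3 un II-1×II-2: KK|Kk
K/III-4 un II-1×II-2: KK|Kk
K/IV-1 un III-2×III-1: Kk
⇒ K over [I-1,I-2,II-1,II-2,III-1,III-2,III-3,III-4,IV-1]: 24 consistent
N/I-1 aff ·: nn
N/I-2 un ·: NN|Nn
N/II-1 un I-1×I-2: Nn
N/II-2 un ·: NN|Nn
N/III-1 un II-1×II-2: NN|Nn
N/III-2 aff ·: nn
N/III-3 ? II-1×II-2: NN|Nn|nn
N/III-4 un II-1×II-2: NN|Nn
N/IV-1 ? III-2×III-1: Nn|nn
⇒ N over [I-1,I-2,II-1,II-2,III-1,III-2,III-3,III-4,IV-1]: 60 consistent

IV-1 ∈ {Kk Nn, Kk nn}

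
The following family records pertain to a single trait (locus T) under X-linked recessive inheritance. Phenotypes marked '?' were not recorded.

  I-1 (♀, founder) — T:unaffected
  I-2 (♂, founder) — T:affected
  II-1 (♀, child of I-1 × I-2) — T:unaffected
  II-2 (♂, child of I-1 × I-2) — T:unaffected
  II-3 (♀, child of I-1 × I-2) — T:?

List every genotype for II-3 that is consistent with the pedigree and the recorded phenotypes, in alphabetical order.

II-3 ∈ {X^TX^t, X^tX^t}

T/I-1 un ·: X^TX^T|X^TX^t
T/I-2 aff ·: X^tY
T/II-1 un I-1×I-2: X^TX^t
T/II-2 un I-1×I-2: X^TY
T/II-3 ? I-1×I-2: X^TX^t|X^tX^t
⇒ T over [I-1,I-2,II-1,II-2,II-3]: 3 consistent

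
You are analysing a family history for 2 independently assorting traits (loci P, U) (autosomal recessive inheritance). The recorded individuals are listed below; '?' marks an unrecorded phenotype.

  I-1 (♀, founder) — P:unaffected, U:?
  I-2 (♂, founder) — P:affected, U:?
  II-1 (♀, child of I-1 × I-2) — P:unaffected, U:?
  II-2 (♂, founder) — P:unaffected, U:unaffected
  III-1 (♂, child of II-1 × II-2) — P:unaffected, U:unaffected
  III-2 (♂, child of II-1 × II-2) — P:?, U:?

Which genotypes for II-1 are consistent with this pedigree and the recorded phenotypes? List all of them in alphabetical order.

P/I-1 un ·: PP|Pp
P/I-2 aff ·: pp
P/II-1 un I-1×I-2: Pp
P/II-2 un ·: PP|Pp
P/III-1 un II-1×II-2: PP|Pp
P/III-2 ? II-1×II-2: PP|Pp|pp
⇒ P over [I-1,I-2,II-1,II-2,III-1,III-2]: 20 consistent
U/I-1 ? ·: UU|Uu|uu
U/I-2 ? ·: UU|Uu|uu
U/II-1 ? I-1×I-2: UU|Uu|uu
U/II-2 un ·: UU|Uu
U/III-1 un II-1×II-2: UU|Uu
U/III-2 ? II-1×II-2: UU|Uu|uu
⇒ U over [I-1,I-2,II-1,II-2,III-1,III-2]: 102 consistent

II-1 ∈ {Pp UU, Pp Uu, Pp uu}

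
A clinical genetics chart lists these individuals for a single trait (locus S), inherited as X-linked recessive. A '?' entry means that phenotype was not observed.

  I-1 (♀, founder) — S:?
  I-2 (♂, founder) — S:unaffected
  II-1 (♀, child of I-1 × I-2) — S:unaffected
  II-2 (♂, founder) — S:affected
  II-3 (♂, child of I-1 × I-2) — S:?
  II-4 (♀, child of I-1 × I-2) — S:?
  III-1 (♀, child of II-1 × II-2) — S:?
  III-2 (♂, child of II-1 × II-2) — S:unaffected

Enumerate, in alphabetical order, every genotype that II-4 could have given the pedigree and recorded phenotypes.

II-4 ∈ {X^SX^S, X^SX^s}

S/I-1 ? ·: X^SX^S|X^SX^s|X^sX^s
S/I-2 un ·: X^SY
S/II-1 un I-1×I-2: X^SX^S|X^SX^s
S/II-2 aff ·: X^sY
S/II-3 ? I-1×I-2: X^SY|X^sY
S/II-4 ? I-1×I-2: X^SX^S|X^SX^s
S/III-1 ? II-1×II-2: X^SX^s|X^sX^s
S/III-2 un II-1×II-2: X^SY
⇒ S over [I-1,I-2,II-1,II-2,II-3,II-4,III-1,III-2]: 15 consistent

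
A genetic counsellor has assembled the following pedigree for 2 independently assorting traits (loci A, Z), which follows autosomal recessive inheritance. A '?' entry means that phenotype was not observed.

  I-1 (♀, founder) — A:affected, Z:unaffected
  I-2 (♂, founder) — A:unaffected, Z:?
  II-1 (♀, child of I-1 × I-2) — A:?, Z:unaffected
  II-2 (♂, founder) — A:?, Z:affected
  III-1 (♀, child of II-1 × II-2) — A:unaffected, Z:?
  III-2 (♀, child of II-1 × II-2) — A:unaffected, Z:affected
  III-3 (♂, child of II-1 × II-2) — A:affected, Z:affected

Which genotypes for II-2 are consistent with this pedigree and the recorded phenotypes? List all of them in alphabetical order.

II-2 ∈ {Aa zz, aa zz}

A/I-1 aff ·: aa
A/I-2 un ·: AA|Aa
A/II-1 ? I-1×I-2: Aa|aa
A/II-2 ? ·: Aa|aa
A/III-1 un II-1×II-2: AA|Aa
A/III-2 un II-1×II-2: AA|Aa
A/III-3 aff II-1×II-2: aa
⇒ A over [I-1,I-2,II-1,II-2,III-1,III-2,III-3]: 11 consistent
Z/I-1 un ·: ZZ|Zz
Z/I-2 ? ·: ZZ|Zz|zz
Z/II-1 un I-1×I-2: Zz
Z/II-2 aff ·: zz
Z/III-1 ? II-1×II-2: Zz|zz
Z/III-2 aff II-1×II-2: zz
Z/III-3 aff II-1×II-2: zz
⇒ Z over [I-1,I-2,II-1,II-2,III-1,III-2,III-3]: 10 consistent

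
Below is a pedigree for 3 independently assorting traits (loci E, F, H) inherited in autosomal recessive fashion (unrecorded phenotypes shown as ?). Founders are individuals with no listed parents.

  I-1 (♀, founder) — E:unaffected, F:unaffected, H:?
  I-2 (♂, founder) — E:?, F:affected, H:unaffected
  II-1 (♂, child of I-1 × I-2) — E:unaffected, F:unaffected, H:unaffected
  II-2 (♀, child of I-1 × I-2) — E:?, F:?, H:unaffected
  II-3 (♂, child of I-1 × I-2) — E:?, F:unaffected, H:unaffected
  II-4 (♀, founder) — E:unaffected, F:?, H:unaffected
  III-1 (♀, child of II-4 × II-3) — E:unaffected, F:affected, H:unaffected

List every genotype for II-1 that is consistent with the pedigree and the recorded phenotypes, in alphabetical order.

E/I-1 un ·: EE|Ee
E/I-2 ? ·: EE|Ee|ee
E/II-1 un I-1×I-2: EE|Ee
E/II-2 ? I-1×I-2: EE|Ee|ee
E/II-3 ? I-1×I-2: EE|Ee|ee
E/II-4 un ·: EE|Ee
E/III-1 un II-4×II-3: EE|Ee
⇒ E over [I-1,I-2,II-1,II-2,II-3,II-4,III-1]: 129 consistent
F/I-1 un ·: FF|Ff
F/I-2 aff ·: ff
F/II-1 un I-1×I-2: Ff
F/II-2 ? I-1×I-2: Ff|ff
F/II-3 un I-1×I-2: Ff
F/II-4 ? ·: Ff|ff
F/III-1 aff II-4×II-3: ff
⇒ F over [I-1,I-2,II-1,II-2,II-3,II-4,III-1]: 6 consistent
H/I-1 ? ·: HH|Hh|hh
H/I-2 un ·: HH|Hh
H/II-1 un I-1×I-2: HH|Hh
H/II-2 un I-1×I-2: HH|Hh
H/II-3 un I-1×I-2: HH|Hh
H/II-4 un ·: HH|Hh
H/III-1 un II-4×II-3: HH|Hh
⇒ H over [I-1,I-2,II-1,II-2,II-3,II-4,III-1]: 95 consistent

II-1 ∈ {EE Ff HH, EE Ff Hh, Ee Ff HH, Ee Ff Hh}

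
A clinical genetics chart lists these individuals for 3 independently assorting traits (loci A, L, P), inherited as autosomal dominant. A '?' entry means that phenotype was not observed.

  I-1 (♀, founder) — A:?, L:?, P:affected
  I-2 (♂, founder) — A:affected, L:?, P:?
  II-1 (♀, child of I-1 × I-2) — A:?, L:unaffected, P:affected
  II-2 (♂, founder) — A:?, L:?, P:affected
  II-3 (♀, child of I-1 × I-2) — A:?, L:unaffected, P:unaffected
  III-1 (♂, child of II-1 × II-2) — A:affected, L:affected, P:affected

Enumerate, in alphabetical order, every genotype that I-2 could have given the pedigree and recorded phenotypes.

I-2 ∈ {AA Ll Pp, AA Ll pp, AA ll Pp, AA ll pp, Aa Ll Pp, Aa Ll pp, Aa ll Pp, Aa ll pp}

A/I-1 ? ·: aa|Aa|AA
A/I-2 aff ·: Aa|AA
A/II-1 ? I-1×I-2: aa|Aa|AA
A/II-2 ? ·: aa|Aa|AA
A/II-3 ? I-1×I-2: aa|Aa|AA
A/III-1 aff II-1×II-2: Aa|AA
⇒ A over [I-1,I-2,II-1,II-2,II-3,III-1]: 92 consistent
L/I-1 ? ·: ll|Ll
L/I-2 ? ·: ll|Ll
L/II-1 un I-1×I-2: ll
L/II-2 ? ·: Ll|LL
L/II-3 un I-1×I-2: ll
L/III-1 aff II-1×II-2: Ll
⇒ L over [I-1,I-2,II-1,II-2,II-3,III-1]: 8 consistent
P/I-1 aff ·: Pp
P/I-2 ? ·: pp|Pp
P/II-1 aff I-1×I-2: Pp|PP
P/II-2 aff ·: Pp|PP
P/II-3 un I-1×I-2: pp
P/III-1 aff II-1×II-2: Pp|PP
⇒ P over [I-1,I-2,II-1,II-2,II-3,III-1]: 11 consistent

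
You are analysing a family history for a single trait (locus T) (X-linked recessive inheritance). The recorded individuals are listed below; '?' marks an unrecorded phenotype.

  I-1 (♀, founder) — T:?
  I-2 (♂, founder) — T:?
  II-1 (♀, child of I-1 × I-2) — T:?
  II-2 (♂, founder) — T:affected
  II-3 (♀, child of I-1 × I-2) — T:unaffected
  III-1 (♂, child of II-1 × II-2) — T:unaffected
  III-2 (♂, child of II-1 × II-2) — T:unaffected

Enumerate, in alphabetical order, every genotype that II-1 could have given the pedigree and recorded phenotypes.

T/I-1 ? ·: X^TX^T|X^TX^t|X^tX^t
T/I-2 ? ·: X^TY|X^tY
T/II-1 ? I-1×I-2: X^TX^T|X^TX^t
T/II-2 aff ·: X^tY
T/II-3 un I-1×I-2: X^TX^T|X^TX^t
T/III-1 un II-1×II-2: X^TY
T/III-2 un II-1×II-2: X^TY
⇒ T over [I-1,I-2,II-1,II-2,II-3,III-1,III-2]: 8 consistent

II-1 ∈ {X^TX^T, X^TX^t}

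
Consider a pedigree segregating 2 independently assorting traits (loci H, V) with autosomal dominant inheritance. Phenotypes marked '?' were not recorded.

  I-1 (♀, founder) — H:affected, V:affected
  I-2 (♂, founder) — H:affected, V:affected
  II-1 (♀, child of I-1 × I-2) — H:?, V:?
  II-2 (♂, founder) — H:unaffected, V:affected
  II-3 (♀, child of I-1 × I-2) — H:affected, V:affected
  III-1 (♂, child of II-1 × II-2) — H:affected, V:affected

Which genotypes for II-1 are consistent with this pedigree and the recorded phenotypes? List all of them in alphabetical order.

H/I-1 aff ·: Hh|HH
H/I-2 aff ·: Hh|HH
H/II-1 ? I-1×I-2: Hh|HH
H/II-2 un ·: hh
H/II-3 aff I-1×I-2: Hh|HH
H/III-1 aff II-1×II-2: Hh
⇒ H over [I-1,I-2,II-1,II-2,II-3,III-1]: 13 consistent
V/I-1 aff ·: Vv|VV
V/I-2 aff ·: Vv|VV
V/II-1 ? I-1×I-2: vv|Vv|VV
V/II-2 aff ·: Vv|VV
V/II-3 aff I-1×I-2: Vv|VV
V/III-1 aff II-1×II-2: Vv|VV
⇒ V over [I-1,I-2,II-1,II-2,II-3,III-1]: 49 consistent

II-1 ∈ {HH VV, HH Vv, HH vv, Hh VV, Hh Vv, Hh vv}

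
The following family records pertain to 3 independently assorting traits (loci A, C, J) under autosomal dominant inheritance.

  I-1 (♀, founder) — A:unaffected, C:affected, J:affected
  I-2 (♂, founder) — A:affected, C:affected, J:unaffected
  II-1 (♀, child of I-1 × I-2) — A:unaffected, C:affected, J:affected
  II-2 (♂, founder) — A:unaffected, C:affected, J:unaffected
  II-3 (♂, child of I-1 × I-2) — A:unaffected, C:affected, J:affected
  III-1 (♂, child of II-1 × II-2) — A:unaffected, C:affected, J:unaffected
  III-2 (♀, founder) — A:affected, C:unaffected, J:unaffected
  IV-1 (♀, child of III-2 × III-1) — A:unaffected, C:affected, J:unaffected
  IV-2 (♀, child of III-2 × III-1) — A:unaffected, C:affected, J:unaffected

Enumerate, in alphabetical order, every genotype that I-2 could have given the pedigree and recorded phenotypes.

A/I-1 un ·: aa
A/I-2 aff ·: Aa
A/II-1 un I-1×I-2: aa
A/II-2 un ·: aa
A/II-3 un I-1×I-2: aa
A/III-1 un II-1×II-2: aa
A/III-2 aff ·: Aa
A/IV-1 un III-2×III-1: aa
A/IV-2 un III-2×III-1: aa
⇒ A over [I-1,I-2,II-1,II-2,II-3,III-1,III-2,IV-1,IV-2]: 1 consistent
C/I-1 aff ·: Cc|CC
C/I-2 aff ·: Cc|CC
C/II-1 aff I-1×I-2: Cc|CC
C/II-2 aff ·: Cc|CC
C/II-3 aff I-1×I-2: Cc|CC
C/III-1 aff II-1×II-2: Cc|CC
C/III-2 un ·: cc
C/IV-1 aff III-2×III-1: Cc
C/IV-2 aff III-2×III-1: Cc
⇒ C over [I-1,I-2,II-1,II-2,II-3,III-1,III-2,IV-1,IV-2]: 45 consistent
J/I-1 aff ·: Jj|JJ
J/I-2 un ·: jj
J/II-1 aff I-1×I-2: Jj
J/II-2 un ·: jj
J/II-3 aff I-1×I-2: Jj
J/III-1 un II-1×II-2: jj
J/III-2 un ·: jj
J/IV-1 un III-2×III-1: jj
J/IV-2 un III-2×III-1: jj
⇒ J over [I-1,I-2,II-1,II-2,II-3,III-1,III-2,IV-1,IV-2]: 2 consistent

I-2 ∈ {Aa CC jj, Aa Cc jj}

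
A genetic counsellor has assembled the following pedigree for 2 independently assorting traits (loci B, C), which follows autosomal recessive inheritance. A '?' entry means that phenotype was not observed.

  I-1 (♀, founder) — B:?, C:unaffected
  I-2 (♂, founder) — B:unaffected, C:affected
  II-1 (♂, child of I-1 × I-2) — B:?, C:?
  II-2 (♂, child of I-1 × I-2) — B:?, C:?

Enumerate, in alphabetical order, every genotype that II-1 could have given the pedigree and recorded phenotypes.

B/I-1 ? ·: BB|Bb|bb
B/I-2 un ·: BB|Bb
B/II-1 ? I-1×I-2: BB|Bb|bb
B/II-2 ? I-1×I-2: BB|Bb|bb
⇒ B over [I-1,I-2,II-1,II-2]: 23 consistent
C/I-1 un ·: CC|Cc
C/I-2 aff ·: cc
C/II-1 ? I-1×I-2: Cc|cc
C/II-2 ? I-1×I-2: Cc|cc
⇒ C over [I-1,I-2,II-1,II-2]: 5 consistent

II-1 ∈ {BB Cc, BB cc, Bb Cc, Bb cc, bb Cc, bb cc}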